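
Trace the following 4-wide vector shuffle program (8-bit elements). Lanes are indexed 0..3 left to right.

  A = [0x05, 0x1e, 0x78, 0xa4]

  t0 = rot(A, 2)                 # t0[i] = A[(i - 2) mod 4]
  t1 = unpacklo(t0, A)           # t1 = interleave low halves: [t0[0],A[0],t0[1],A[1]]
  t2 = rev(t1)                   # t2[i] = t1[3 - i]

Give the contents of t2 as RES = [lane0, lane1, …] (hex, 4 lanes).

RES = [ 0x1e  0xa4  0x05  0x78 ]

t0 = [0x78, 0xa4, 0x05, 0x1e]
t1 = [0x78, 0x05, 0xa4, 0x1e]
t2 = [0x1e, 0xa4, 0x05, 0x78]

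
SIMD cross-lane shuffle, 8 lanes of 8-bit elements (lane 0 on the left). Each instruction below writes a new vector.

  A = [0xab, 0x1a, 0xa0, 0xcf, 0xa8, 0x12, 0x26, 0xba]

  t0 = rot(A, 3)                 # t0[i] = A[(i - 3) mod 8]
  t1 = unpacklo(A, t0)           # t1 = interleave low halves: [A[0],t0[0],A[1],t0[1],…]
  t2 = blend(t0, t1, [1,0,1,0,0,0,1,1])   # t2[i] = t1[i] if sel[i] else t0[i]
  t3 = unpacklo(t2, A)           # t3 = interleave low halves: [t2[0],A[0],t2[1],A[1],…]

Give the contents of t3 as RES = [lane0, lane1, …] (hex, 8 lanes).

RES = [0xab, 0xab, 0x26, 0x1a, 0x1a, 0xa0, 0xab, 0xcf]

→ t0 |12|26|ba|ab|1a|a0|cf|a8|
→ t1 |ab|12|1a|26|a0|ba|cf|ab|
→ t2 |ab|26|1a|ab|1a|a0|cf|ab|
→ t3 |ab|ab|26|1a|1a|a0|ab|cf|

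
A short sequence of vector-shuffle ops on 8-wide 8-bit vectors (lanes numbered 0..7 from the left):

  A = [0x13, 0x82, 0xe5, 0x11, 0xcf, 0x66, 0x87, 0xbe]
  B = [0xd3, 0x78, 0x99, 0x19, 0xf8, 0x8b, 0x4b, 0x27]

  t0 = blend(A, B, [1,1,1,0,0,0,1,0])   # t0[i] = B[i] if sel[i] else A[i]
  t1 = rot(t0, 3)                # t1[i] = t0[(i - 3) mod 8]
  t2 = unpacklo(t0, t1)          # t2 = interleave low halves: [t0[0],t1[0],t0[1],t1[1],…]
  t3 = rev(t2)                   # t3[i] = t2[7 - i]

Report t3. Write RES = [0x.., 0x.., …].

→ t0 |d3|78|99|11|cf|66|4b|be|
→ t1 |66|4b|be|d3|78|99|11|cf|
→ t2 |d3|66|78|4b|99|be|11|d3|
→ t3 |d3|11|be|99|4b|78|66|d3|

RES = [ 0xd3  0x11  0xbe  0x99  0x4b  0x78  0x66  0xd3 ]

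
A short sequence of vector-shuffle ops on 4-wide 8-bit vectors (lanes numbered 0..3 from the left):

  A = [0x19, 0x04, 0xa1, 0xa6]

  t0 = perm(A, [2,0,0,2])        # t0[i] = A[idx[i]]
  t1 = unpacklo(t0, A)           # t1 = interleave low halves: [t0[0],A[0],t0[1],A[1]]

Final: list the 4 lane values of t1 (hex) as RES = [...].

t0 = [0xa1, 0x19, 0x19, 0xa1]
t1 = [0xa1, 0x19, 0x19, 0x04]

RES = [0xa1, 0x19, 0x19, 0x04]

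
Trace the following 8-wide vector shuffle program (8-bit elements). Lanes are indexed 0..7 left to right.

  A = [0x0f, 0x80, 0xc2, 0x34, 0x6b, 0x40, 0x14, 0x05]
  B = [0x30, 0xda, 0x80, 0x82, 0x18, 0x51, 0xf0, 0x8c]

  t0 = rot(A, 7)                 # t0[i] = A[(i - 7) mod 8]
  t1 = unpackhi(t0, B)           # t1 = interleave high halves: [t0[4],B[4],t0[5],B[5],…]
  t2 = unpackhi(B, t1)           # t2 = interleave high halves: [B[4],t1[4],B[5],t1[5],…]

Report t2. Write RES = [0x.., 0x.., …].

t0 = [0x80, 0xc2, 0x34, 0x6b, 0x40, 0x14, 0x05, 0x0f]
t1 = [0x40, 0x18, 0x14, 0x51, 0x05, 0xf0, 0x0f, 0x8c]
t2 = [0x18, 0x05, 0x51, 0xf0, 0xf0, 0x0f, 0x8c, 0x8c]

RES = [ 0x18  0x05  0x51  0xf0  0xf0  0x0f  0x8c  0x8c ]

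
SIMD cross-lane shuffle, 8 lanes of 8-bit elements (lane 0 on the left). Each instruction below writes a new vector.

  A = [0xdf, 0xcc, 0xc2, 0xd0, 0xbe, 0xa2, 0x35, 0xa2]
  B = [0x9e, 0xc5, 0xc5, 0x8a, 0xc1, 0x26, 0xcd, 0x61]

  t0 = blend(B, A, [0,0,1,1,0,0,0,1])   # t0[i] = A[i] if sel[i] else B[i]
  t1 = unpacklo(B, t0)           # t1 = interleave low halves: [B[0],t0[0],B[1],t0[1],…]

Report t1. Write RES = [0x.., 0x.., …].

  t0: 9e c5 c2 d0 c1 26 cd a2
  t1: 9e 9e c5 c5 c5 c2 8a d0

RES = [ 0x9e  0x9e  0xc5  0xc5  0xc5  0xc2  0x8a  0xd0 ]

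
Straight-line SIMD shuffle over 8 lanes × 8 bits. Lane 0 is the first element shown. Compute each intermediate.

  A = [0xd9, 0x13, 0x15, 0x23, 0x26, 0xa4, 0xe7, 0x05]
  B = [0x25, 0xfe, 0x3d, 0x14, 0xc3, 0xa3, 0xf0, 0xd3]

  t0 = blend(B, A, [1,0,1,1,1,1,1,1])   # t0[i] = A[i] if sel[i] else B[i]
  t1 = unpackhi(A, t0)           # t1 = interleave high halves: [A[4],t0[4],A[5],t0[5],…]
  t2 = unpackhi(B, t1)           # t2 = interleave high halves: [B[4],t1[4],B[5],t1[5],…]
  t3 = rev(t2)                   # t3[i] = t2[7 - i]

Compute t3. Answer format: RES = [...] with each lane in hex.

RES = [ 0x05  0xd3  0x05  0xf0  0xe7  0xa3  0xe7  0xc3 ]

→ t0 |d9|fe|15|23|26|a4|e7|05|
→ t1 |26|26|a4|a4|e7|e7|05|05|
→ t2 |c3|e7|a3|e7|f0|05|d3|05|
→ t3 |05|d3|05|f0|e7|a3|e7|c3|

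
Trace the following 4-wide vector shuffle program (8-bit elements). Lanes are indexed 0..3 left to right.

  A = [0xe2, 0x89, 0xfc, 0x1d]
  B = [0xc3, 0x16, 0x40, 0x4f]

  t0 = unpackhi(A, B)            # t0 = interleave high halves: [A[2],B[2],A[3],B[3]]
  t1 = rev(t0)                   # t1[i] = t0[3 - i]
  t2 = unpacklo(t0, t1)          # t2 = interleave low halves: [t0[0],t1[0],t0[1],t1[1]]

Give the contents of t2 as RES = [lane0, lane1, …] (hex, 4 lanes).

RES = [ 0xfc  0x4f  0x40  0x1d ]

t0 = [0xfc, 0x40, 0x1d, 0x4f]
t1 = [0x4f, 0x1d, 0x40, 0xfc]
t2 = [0xfc, 0x4f, 0x40, 0x1d]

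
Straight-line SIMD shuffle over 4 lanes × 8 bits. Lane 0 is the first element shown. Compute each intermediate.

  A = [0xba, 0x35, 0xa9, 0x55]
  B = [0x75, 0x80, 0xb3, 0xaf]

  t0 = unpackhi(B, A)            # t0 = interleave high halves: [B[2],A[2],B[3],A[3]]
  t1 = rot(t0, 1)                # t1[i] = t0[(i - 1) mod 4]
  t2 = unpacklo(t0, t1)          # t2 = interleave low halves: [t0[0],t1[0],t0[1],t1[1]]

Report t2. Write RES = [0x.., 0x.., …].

t0 = [0xb3, 0xa9, 0xaf, 0x55]
t1 = [0x55, 0xb3, 0xa9, 0xaf]
t2 = [0xb3, 0x55, 0xa9, 0xb3]

RES = [ 0xb3  0x55  0xa9  0xb3 ]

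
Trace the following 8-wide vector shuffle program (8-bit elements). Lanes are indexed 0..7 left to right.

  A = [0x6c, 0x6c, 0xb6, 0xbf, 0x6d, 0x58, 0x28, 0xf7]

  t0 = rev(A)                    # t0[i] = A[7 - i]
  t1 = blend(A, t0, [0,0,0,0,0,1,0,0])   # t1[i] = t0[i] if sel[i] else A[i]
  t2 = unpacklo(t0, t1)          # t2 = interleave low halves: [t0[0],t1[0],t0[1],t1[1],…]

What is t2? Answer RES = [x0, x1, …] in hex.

RES = [ 0xf7  0x6c  0x28  0x6c  0x58  0xb6  0x6d  0xbf ]

t0 = [0xf7, 0x28, 0x58, 0x6d, 0xbf, 0xb6, 0x6c, 0x6c]
t1 = [0x6c, 0x6c, 0xb6, 0xbf, 0x6d, 0xb6, 0x28, 0xf7]
t2 = [0xf7, 0x6c, 0x28, 0x6c, 0x58, 0xb6, 0x6d, 0xbf]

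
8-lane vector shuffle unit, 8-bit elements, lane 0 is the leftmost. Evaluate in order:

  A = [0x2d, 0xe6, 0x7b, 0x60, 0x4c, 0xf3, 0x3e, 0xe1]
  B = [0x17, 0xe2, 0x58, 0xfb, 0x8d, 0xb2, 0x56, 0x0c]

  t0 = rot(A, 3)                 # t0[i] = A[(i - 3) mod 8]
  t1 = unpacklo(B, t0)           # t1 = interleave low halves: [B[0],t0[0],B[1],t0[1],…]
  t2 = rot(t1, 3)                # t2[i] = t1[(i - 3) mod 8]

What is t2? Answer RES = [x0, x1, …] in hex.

RES = [0xe1, 0xfb, 0x2d, 0x17, 0xf3, 0xe2, 0x3e, 0x58]

→ t0 |f3|3e|e1|2d|e6|7b|60|4c|
→ t1 |17|f3|e2|3e|58|e1|fb|2d|
→ t2 |e1|fb|2d|17|f3|e2|3e|58|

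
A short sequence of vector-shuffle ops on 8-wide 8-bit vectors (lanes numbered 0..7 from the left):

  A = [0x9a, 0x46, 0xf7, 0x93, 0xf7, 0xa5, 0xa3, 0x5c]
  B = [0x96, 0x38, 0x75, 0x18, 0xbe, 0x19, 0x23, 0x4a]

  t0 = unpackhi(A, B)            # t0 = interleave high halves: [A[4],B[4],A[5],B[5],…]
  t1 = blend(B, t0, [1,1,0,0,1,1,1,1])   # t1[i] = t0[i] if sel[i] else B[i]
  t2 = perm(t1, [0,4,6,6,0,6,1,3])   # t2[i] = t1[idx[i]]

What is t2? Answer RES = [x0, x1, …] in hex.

t0 = [0xf7, 0xbe, 0xa5, 0x19, 0xa3, 0x23, 0x5c, 0x4a]
t1 = [0xf7, 0xbe, 0x75, 0x18, 0xa3, 0x23, 0x5c, 0x4a]
t2 = [0xf7, 0xa3, 0x5c, 0x5c, 0xf7, 0x5c, 0xbe, 0x18]

RES = [0xf7, 0xa3, 0x5c, 0x5c, 0xf7, 0x5c, 0xbe, 0x18]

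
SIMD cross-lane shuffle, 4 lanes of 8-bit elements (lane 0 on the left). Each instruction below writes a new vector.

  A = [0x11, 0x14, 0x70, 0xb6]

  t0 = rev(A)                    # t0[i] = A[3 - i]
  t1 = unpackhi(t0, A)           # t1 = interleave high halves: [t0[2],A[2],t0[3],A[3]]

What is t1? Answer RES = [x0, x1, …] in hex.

  t0: b6 70 14 11
  t1: 14 70 11 b6

RES = [ 0x14  0x70  0x11  0xb6 ]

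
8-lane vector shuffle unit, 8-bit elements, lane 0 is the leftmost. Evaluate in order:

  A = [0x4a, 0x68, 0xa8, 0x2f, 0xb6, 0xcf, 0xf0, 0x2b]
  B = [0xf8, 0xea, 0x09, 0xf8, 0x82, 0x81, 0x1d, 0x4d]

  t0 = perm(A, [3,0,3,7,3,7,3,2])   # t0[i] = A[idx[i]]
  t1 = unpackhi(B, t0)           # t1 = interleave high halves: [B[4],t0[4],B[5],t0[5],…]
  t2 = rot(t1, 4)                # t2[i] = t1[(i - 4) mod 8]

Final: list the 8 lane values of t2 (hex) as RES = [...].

RES = [0x1d, 0x2f, 0x4d, 0xa8, 0x82, 0x2f, 0x81, 0x2b]

→ t0 |2f|4a|2f|2b|2f|2b|2f|a8|
→ t1 |82|2f|81|2b|1d|2f|4d|a8|
→ t2 |1d|2f|4d|a8|82|2f|81|2b|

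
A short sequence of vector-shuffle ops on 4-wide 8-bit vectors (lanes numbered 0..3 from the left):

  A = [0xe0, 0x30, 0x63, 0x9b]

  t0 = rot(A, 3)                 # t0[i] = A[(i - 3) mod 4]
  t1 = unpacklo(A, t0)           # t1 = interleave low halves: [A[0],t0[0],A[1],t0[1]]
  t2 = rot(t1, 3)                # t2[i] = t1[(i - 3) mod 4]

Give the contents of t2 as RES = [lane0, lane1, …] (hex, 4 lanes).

RES = [0x30, 0x30, 0x63, 0xe0]

  t0: 30 63 9b e0
  t1: e0 30 30 63
  t2: 30 30 63 e0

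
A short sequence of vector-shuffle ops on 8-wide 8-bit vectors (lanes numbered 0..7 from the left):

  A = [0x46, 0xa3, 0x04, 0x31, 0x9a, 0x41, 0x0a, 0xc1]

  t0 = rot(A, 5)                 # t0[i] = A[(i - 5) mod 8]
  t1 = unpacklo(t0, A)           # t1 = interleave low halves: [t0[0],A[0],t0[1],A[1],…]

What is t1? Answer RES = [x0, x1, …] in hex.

→ t0 |31|9a|41|0a|c1|46|a3|04|
→ t1 |31|46|9a|a3|41|04|0a|31|

RES = [0x31, 0x46, 0x9a, 0xa3, 0x41, 0x04, 0x0a, 0x31]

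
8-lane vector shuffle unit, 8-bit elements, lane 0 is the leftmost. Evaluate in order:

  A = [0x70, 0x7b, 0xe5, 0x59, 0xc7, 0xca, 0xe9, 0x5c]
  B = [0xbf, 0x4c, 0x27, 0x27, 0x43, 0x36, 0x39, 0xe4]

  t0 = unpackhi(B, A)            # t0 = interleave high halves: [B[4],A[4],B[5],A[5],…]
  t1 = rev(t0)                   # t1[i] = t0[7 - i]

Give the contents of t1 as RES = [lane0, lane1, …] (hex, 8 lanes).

  t0: 43 c7 36 ca 39 e9 e4 5c
  t1: 5c e4 e9 39 ca 36 c7 43

RES = [ 0x5c  0xe4  0xe9  0x39  0xca  0x36  0xc7  0x43 ]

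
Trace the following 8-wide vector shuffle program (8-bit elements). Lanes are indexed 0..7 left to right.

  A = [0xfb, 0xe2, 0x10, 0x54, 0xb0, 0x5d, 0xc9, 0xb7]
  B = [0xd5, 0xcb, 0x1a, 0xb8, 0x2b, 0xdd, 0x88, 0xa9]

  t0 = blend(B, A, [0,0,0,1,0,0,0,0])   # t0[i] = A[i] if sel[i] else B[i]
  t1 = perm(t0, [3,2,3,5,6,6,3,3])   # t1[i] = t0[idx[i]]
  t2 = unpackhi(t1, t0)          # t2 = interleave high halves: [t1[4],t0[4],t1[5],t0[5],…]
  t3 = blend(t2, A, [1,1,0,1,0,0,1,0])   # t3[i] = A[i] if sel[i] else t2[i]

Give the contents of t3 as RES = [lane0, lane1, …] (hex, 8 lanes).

t0 = [0xd5, 0xcb, 0x1a, 0x54, 0x2b, 0xdd, 0x88, 0xa9]
t1 = [0x54, 0x1a, 0x54, 0xdd, 0x88, 0x88, 0x54, 0x54]
t2 = [0x88, 0x2b, 0x88, 0xdd, 0x54, 0x88, 0x54, 0xa9]
t3 = [0xfb, 0xe2, 0x88, 0x54, 0x54, 0x88, 0xc9, 0xa9]

RES = [ 0xfb  0xe2  0x88  0x54  0x54  0x88  0xc9  0xa9 ]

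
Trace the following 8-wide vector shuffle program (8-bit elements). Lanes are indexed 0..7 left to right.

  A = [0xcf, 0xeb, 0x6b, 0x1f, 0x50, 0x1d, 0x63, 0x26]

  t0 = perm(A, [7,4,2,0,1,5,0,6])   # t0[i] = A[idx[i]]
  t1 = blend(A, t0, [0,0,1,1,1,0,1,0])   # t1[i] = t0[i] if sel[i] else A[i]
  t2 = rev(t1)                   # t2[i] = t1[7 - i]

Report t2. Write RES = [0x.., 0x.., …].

→ t0 |26|50|6b|cf|eb|1d|cf|63|
→ t1 |cf|eb|6b|cf|eb|1d|cf|26|
→ t2 |26|cf|1d|eb|cf|6b|eb|cf|

RES = [ 0x26  0xcf  0x1d  0xeb  0xcf  0x6b  0xeb  0xcf ]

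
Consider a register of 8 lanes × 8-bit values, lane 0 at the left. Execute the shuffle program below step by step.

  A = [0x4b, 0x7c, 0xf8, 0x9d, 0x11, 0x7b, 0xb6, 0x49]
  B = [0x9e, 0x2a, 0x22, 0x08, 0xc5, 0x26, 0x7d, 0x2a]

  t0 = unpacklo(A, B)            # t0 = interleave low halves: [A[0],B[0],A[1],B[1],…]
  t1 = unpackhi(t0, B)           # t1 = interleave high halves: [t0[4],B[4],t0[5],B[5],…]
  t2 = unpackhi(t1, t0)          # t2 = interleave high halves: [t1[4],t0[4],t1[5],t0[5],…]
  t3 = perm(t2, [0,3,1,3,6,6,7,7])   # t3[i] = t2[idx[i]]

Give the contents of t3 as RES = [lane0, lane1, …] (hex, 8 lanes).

→ t0 |4b|9e|7c|2a|f8|22|9d|08|
→ t1 |f8|c5|22|26|9d|7d|08|2a|
→ t2 |9d|f8|7d|22|08|9d|2a|08|
→ t3 |9d|22|f8|22|2a|2a|08|08|

RES = [ 0x9d  0x22  0xf8  0x22  0x2a  0x2a  0x08  0x08 ]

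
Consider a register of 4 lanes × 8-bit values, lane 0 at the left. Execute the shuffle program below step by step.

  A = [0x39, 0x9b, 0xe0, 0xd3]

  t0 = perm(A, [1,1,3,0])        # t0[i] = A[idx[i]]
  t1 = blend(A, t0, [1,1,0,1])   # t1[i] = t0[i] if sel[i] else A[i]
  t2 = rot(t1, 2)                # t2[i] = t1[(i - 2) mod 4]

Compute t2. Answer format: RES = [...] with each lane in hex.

→ t0 |9b|9b|d3|39|
→ t1 |9b|9b|e0|39|
→ t2 |e0|39|9b|9b|

RES = [0xe0, 0x39, 0x9b, 0x9b]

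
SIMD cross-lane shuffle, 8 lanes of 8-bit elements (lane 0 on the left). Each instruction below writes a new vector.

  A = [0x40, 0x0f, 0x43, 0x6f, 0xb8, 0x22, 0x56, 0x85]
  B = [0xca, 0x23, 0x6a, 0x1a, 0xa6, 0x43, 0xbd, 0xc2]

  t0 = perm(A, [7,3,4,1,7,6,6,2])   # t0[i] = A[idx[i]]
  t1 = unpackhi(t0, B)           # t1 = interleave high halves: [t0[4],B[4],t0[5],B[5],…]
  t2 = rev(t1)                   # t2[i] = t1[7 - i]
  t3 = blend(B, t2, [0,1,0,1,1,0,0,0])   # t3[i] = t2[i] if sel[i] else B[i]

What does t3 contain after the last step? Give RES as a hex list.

RES = [0xca, 0x43, 0x6a, 0x56, 0x43, 0x43, 0xbd, 0xc2]

  t0: 85 6f b8 0f 85 56 56 43
  t1: 85 a6 56 43 56 bd 43 c2
  t2: c2 43 bd 56 43 56 a6 85
  t3: ca 43 6a 56 43 43 bd c2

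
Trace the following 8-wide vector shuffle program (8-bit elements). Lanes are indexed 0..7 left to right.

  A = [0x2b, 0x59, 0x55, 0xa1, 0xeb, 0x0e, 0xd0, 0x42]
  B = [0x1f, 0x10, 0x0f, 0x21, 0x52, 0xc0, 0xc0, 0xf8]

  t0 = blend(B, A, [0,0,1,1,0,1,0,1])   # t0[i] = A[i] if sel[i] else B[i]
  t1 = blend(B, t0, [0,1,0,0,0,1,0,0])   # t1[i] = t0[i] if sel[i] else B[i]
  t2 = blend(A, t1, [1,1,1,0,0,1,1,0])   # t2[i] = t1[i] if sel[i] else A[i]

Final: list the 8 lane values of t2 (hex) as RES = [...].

RES = [0x1f, 0x10, 0x0f, 0xa1, 0xeb, 0x0e, 0xc0, 0x42]

→ t0 |1f|10|55|a1|52|0e|c0|42|
→ t1 |1f|10|0f|21|52|0e|c0|f8|
→ t2 |1f|10|0f|a1|eb|0e|c0|42|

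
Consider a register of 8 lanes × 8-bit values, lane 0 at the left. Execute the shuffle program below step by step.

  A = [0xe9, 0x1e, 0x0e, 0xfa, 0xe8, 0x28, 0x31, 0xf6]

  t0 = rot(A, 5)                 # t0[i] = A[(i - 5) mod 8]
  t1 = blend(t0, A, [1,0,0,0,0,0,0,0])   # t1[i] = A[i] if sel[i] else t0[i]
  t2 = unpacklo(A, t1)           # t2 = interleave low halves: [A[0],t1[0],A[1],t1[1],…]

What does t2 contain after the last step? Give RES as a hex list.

t0 = [0xfa, 0xe8, 0x28, 0x31, 0xf6, 0xe9, 0x1e, 0x0e]
t1 = [0xe9, 0xe8, 0x28, 0x31, 0xf6, 0xe9, 0x1e, 0x0e]
t2 = [0xe9, 0xe9, 0x1e, 0xe8, 0x0e, 0x28, 0xfa, 0x31]

RES = [ 0xe9  0xe9  0x1e  0xe8  0x0e  0x28  0xfa  0x31 ]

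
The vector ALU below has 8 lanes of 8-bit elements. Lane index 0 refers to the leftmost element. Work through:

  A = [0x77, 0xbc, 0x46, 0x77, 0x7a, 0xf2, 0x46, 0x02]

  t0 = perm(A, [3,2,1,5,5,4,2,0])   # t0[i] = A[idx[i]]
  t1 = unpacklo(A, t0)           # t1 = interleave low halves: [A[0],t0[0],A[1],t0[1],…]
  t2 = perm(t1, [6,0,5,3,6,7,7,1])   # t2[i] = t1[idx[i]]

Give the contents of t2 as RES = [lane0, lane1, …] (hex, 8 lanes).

t0 = [0x77, 0x46, 0xbc, 0xf2, 0xf2, 0x7a, 0x46, 0x77]
t1 = [0x77, 0x77, 0xbc, 0x46, 0x46, 0xbc, 0x77, 0xf2]
t2 = [0x77, 0x77, 0xbc, 0x46, 0x77, 0xf2, 0xf2, 0x77]

RES = [0x77, 0x77, 0xbc, 0x46, 0x77, 0xf2, 0xf2, 0x77]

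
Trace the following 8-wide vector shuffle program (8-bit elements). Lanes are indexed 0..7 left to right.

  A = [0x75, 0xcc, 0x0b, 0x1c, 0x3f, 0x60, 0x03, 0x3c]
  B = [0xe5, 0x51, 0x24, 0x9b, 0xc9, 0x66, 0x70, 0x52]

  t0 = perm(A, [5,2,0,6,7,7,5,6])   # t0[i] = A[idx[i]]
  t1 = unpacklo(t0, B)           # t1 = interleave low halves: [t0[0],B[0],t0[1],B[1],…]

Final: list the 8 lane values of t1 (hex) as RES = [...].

t0 = [0x60, 0x0b, 0x75, 0x03, 0x3c, 0x3c, 0x60, 0x03]
t1 = [0x60, 0xe5, 0x0b, 0x51, 0x75, 0x24, 0x03, 0x9b]

RES = [ 0x60  0xe5  0x0b  0x51  0x75  0x24  0x03  0x9b ]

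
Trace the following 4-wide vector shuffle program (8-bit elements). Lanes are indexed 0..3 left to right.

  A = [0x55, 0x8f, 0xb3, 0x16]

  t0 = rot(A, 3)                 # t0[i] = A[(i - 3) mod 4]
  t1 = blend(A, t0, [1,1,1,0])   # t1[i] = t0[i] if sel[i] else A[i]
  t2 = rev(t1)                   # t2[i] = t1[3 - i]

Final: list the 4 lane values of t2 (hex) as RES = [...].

RES = [ 0x16  0x16  0xb3  0x8f ]

t0 = [0x8f, 0xb3, 0x16, 0x55]
t1 = [0x8f, 0xb3, 0x16, 0x16]
t2 = [0x16, 0x16, 0xb3, 0x8f]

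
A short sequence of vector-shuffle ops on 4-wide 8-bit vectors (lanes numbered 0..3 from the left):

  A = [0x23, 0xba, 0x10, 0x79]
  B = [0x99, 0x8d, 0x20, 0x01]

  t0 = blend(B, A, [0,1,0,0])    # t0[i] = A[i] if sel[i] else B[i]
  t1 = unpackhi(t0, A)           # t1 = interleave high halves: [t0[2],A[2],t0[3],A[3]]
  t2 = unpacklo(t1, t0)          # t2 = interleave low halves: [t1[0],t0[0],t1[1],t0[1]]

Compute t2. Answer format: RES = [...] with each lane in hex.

RES = [ 0x20  0x99  0x10  0xba ]

t0 = [0x99, 0xba, 0x20, 0x01]
t1 = [0x20, 0x10, 0x01, 0x79]
t2 = [0x20, 0x99, 0x10, 0xba]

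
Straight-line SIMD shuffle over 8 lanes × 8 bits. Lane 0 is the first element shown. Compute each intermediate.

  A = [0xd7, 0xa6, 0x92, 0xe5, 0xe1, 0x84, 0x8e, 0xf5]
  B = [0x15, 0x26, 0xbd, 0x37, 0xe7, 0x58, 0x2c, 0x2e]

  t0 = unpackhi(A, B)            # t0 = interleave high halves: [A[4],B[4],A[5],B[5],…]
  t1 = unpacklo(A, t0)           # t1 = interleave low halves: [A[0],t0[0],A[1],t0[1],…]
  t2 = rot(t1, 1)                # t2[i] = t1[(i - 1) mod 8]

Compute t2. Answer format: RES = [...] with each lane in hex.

→ t0 |e1|e7|84|58|8e|2c|f5|2e|
→ t1 |d7|e1|a6|e7|92|84|e5|58|
→ t2 |58|d7|e1|a6|e7|92|84|e5|

RES = [ 0x58  0xd7  0xe1  0xa6  0xe7  0x92  0x84  0xe5 ]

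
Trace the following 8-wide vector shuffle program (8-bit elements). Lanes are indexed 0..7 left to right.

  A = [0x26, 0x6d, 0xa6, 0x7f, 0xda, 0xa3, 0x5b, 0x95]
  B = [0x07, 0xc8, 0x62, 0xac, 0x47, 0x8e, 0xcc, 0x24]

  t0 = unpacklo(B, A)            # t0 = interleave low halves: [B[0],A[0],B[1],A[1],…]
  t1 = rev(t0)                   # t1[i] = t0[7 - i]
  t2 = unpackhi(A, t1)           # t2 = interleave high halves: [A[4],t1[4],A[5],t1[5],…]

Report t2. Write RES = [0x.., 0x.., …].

t0 = [0x07, 0x26, 0xc8, 0x6d, 0x62, 0xa6, 0xac, 0x7f]
t1 = [0x7f, 0xac, 0xa6, 0x62, 0x6d, 0xc8, 0x26, 0x07]
t2 = [0xda, 0x6d, 0xa3, 0xc8, 0x5b, 0x26, 0x95, 0x07]

RES = [0xda, 0x6d, 0xa3, 0xc8, 0x5b, 0x26, 0x95, 0x07]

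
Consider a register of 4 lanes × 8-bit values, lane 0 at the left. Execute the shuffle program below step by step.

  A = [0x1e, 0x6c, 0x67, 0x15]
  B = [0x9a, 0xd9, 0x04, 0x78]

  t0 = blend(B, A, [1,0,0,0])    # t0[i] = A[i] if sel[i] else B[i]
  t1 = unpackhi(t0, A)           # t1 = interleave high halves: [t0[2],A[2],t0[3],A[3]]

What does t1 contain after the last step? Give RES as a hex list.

RES = [0x04, 0x67, 0x78, 0x15]

→ t0 |1e|d9|04|78|
→ t1 |04|67|78|15|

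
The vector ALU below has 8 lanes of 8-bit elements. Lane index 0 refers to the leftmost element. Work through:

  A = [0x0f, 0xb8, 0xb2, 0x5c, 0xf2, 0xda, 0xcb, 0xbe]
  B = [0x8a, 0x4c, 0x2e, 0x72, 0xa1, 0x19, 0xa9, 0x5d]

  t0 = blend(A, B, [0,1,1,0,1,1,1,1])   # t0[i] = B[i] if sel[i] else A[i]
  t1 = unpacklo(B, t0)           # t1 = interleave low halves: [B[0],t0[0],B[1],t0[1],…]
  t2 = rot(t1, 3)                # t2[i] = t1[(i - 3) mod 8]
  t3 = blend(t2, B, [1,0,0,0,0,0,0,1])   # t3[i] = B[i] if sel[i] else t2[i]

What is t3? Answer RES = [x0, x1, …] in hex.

  t0: 0f 4c 2e 5c a1 19 a9 5d
  t1: 8a 0f 4c 4c 2e 2e 72 5c
  t2: 2e 72 5c 8a 0f 4c 4c 2e
  t3: 8a 72 5c 8a 0f 4c 4c 5d

RES = [0x8a, 0x72, 0x5c, 0x8a, 0x0f, 0x4c, 0x4c, 0x5d]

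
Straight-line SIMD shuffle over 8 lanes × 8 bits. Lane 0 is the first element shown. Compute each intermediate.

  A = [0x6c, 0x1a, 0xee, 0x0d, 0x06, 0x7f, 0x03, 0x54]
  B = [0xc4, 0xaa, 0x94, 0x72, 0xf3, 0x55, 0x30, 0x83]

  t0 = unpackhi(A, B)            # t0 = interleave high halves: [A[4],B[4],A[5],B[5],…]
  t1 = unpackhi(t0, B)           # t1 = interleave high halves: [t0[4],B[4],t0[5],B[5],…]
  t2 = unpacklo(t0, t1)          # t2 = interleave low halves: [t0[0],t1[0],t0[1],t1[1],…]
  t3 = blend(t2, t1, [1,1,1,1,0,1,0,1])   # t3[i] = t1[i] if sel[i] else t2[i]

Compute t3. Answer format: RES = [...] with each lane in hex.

RES = [ 0x03  0xf3  0x30  0x55  0x7f  0x30  0x55  0x83 ]

t0 = [0x06, 0xf3, 0x7f, 0x55, 0x03, 0x30, 0x54, 0x83]
t1 = [0x03, 0xf3, 0x30, 0x55, 0x54, 0x30, 0x83, 0x83]
t2 = [0x06, 0x03, 0xf3, 0xf3, 0x7f, 0x30, 0x55, 0x55]
t3 = [0x03, 0xf3, 0x30, 0x55, 0x7f, 0x30, 0x55, 0x83]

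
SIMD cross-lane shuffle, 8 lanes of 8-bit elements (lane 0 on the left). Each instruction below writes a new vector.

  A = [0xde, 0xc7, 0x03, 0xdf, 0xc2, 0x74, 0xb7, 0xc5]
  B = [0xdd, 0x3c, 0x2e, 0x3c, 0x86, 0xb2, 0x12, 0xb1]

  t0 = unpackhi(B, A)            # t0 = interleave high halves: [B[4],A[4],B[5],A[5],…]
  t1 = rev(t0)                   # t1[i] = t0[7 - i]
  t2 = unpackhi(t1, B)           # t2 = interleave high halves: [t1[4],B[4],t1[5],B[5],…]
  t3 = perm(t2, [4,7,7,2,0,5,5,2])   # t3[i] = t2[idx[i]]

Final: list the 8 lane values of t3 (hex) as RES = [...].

  t0: 86 c2 b2 74 12 b7 b1 c5
  t1: c5 b1 b7 12 74 b2 c2 86
  t2: 74 86 b2 b2 c2 12 86 b1
  t3: c2 b1 b1 b2 74 12 12 b2

RES = [ 0xc2  0xb1  0xb1  0xb2  0x74  0x12  0x12  0xb2 ]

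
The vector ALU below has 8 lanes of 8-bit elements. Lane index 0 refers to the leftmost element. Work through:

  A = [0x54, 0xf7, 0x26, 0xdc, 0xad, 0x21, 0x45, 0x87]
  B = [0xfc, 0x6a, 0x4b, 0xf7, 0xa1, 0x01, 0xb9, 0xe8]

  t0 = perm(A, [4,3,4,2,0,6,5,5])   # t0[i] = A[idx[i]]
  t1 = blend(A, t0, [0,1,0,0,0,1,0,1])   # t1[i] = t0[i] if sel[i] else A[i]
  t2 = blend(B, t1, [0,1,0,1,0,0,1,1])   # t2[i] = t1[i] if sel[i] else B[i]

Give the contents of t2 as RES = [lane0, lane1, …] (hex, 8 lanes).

  t0: ad dc ad 26 54 45 21 21
  t1: 54 dc 26 dc ad 45 45 21
  t2: fc dc 4b dc a1 01 45 21

RES = [0xfc, 0xdc, 0x4b, 0xdc, 0xa1, 0x01, 0x45, 0x21]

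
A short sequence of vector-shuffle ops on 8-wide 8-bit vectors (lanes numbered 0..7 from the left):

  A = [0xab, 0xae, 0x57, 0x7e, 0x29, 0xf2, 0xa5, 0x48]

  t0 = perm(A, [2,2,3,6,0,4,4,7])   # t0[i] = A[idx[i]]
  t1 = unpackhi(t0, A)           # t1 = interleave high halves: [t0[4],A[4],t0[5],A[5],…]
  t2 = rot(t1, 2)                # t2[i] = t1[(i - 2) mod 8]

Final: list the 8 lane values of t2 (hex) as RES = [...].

t0 = [0x57, 0x57, 0x7e, 0xa5, 0xab, 0x29, 0x29, 0x48]
t1 = [0xab, 0x29, 0x29, 0xf2, 0x29, 0xa5, 0x48, 0x48]
t2 = [0x48, 0x48, 0xab, 0x29, 0x29, 0xf2, 0x29, 0xa5]

RES = [0x48, 0x48, 0xab, 0x29, 0x29, 0xf2, 0x29, 0xa5]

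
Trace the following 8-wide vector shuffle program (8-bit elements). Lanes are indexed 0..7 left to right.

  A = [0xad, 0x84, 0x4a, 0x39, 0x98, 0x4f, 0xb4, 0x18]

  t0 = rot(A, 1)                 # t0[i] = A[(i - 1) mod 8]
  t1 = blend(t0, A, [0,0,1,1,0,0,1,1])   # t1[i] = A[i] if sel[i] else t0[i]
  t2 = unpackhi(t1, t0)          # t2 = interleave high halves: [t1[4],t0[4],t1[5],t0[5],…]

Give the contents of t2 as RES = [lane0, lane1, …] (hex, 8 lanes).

t0 = [0x18, 0xad, 0x84, 0x4a, 0x39, 0x98, 0x4f, 0xb4]
t1 = [0x18, 0xad, 0x4a, 0x39, 0x39, 0x98, 0xb4, 0x18]
t2 = [0x39, 0x39, 0x98, 0x98, 0xb4, 0x4f, 0x18, 0xb4]

RES = [ 0x39  0x39  0x98  0x98  0xb4  0x4f  0x18  0xb4 ]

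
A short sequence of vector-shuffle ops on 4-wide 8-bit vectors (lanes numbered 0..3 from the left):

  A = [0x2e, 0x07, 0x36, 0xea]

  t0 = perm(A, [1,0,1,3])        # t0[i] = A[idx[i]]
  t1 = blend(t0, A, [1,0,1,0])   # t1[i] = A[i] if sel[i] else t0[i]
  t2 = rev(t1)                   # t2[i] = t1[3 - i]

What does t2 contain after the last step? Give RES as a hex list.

RES = [ 0xea  0x36  0x2e  0x2e ]

→ t0 |07|2e|07|ea|
→ t1 |2e|2e|36|ea|
→ t2 |ea|36|2e|2e|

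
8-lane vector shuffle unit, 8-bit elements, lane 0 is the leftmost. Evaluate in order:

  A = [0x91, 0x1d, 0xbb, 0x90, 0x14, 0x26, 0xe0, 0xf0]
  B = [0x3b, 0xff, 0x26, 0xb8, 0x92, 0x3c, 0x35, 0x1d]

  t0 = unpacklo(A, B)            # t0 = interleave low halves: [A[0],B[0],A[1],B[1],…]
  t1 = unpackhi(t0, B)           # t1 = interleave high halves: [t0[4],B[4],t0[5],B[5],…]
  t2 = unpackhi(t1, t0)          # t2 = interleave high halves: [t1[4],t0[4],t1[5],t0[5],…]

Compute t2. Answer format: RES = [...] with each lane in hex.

RES = [ 0x90  0xbb  0x35  0x26  0xb8  0x90  0x1d  0xb8 ]

  t0: 91 3b 1d ff bb 26 90 b8
  t1: bb 92 26 3c 90 35 b8 1d
  t2: 90 bb 35 26 b8 90 1d b8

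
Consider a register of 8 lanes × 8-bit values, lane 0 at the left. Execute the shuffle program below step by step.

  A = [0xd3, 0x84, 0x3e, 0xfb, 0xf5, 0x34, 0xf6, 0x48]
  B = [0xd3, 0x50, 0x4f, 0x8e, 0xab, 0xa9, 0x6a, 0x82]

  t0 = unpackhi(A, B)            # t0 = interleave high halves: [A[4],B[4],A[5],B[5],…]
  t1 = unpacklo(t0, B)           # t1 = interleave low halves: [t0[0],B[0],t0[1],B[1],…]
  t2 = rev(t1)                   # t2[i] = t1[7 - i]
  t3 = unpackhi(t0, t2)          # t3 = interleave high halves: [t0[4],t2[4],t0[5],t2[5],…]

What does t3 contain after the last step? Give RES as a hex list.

RES = [ 0xf6  0x50  0x6a  0xab  0x48  0xd3  0x82  0xf5 ]

t0 = [0xf5, 0xab, 0x34, 0xa9, 0xf6, 0x6a, 0x48, 0x82]
t1 = [0xf5, 0xd3, 0xab, 0x50, 0x34, 0x4f, 0xa9, 0x8e]
t2 = [0x8e, 0xa9, 0x4f, 0x34, 0x50, 0xab, 0xd3, 0xf5]
t3 = [0xf6, 0x50, 0x6a, 0xab, 0x48, 0xd3, 0x82, 0xf5]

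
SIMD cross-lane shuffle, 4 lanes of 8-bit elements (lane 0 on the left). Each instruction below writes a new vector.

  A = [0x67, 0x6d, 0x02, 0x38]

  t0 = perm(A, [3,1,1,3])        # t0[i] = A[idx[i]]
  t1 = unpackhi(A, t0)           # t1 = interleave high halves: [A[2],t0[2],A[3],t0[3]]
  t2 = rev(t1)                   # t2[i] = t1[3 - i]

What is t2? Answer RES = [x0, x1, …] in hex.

RES = [ 0x38  0x38  0x6d  0x02 ]

  t0: 38 6d 6d 38
  t1: 02 6d 38 38
  t2: 38 38 6d 02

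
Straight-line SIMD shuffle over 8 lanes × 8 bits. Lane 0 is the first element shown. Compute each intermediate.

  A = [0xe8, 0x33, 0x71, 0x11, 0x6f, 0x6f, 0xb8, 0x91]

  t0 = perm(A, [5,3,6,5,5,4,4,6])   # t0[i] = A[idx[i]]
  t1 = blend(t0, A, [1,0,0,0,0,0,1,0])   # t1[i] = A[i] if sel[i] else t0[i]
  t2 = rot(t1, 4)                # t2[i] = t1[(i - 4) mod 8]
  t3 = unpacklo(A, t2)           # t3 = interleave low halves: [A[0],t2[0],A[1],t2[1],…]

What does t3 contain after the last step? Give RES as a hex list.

RES = [ 0xe8  0x6f  0x33  0x6f  0x71  0xb8  0x11  0xb8 ]

  t0: 6f 11 b8 6f 6f 6f 6f b8
  t1: e8 11 b8 6f 6f 6f b8 b8
  t2: 6f 6f b8 b8 e8 11 b8 6f
  t3: e8 6f 33 6f 71 b8 11 b8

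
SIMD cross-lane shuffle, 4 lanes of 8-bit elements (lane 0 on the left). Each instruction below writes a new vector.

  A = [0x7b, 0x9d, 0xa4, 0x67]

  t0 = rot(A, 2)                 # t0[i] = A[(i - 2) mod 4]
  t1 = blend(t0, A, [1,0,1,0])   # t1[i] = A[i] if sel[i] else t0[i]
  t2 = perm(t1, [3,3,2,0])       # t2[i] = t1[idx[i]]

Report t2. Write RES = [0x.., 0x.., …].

RES = [ 0x9d  0x9d  0xa4  0x7b ]

  t0: a4 67 7b 9d
  t1: 7b 67 a4 9d
  t2: 9d 9d a4 7b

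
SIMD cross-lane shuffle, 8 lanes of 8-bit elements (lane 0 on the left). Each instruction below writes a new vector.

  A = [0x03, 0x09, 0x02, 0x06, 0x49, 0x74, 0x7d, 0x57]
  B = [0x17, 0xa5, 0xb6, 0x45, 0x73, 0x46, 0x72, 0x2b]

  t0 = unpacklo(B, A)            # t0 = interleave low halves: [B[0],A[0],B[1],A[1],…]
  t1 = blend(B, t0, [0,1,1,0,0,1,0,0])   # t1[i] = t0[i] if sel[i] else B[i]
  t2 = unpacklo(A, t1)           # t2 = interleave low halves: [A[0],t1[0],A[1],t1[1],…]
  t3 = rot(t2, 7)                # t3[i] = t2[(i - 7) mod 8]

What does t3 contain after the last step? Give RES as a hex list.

RES = [ 0x17  0x09  0x03  0x02  0xa5  0x06  0x45  0x03 ]

  t0: 17 03 a5 09 b6 02 45 06
  t1: 17 03 a5 45 73 02 72 2b
  t2: 03 17 09 03 02 a5 06 45
  t3: 17 09 03 02 a5 06 45 03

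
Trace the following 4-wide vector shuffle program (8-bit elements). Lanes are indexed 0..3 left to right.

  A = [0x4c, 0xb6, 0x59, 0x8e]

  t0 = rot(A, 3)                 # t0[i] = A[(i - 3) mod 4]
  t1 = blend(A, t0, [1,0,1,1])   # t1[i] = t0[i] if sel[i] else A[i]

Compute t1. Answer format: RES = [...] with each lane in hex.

RES = [ 0xb6  0xb6  0x8e  0x4c ]

  t0: b6 59 8e 4c
  t1: b6 b6 8e 4c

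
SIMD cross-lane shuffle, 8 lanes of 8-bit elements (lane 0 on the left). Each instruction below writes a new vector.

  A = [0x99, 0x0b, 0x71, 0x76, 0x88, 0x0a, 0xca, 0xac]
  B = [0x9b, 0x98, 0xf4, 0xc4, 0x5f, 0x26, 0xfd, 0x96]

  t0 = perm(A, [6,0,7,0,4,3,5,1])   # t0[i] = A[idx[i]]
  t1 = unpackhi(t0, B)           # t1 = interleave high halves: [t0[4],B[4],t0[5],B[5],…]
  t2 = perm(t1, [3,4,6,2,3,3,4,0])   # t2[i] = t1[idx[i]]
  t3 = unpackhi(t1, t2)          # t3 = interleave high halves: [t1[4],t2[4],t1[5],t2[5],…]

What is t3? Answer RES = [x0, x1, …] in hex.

t0 = [0xca, 0x99, 0xac, 0x99, 0x88, 0x76, 0x0a, 0x0b]
t1 = [0x88, 0x5f, 0x76, 0x26, 0x0a, 0xfd, 0x0b, 0x96]
t2 = [0x26, 0x0a, 0x0b, 0x76, 0x26, 0x26, 0x0a, 0x88]
t3 = [0x0a, 0x26, 0xfd, 0x26, 0x0b, 0x0a, 0x96, 0x88]

RES = [0x0a, 0x26, 0xfd, 0x26, 0x0b, 0x0a, 0x96, 0x88]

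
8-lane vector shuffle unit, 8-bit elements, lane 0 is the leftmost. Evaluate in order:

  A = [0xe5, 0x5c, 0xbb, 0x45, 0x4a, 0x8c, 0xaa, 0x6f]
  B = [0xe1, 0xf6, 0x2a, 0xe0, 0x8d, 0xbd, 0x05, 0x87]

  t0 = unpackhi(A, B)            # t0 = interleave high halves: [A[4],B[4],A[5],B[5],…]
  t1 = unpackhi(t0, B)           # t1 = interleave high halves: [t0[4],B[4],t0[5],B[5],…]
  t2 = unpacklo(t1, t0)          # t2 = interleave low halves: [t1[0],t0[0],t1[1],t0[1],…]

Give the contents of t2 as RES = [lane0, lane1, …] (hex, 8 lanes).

RES = [0xaa, 0x4a, 0x8d, 0x8d, 0x05, 0x8c, 0xbd, 0xbd]

t0 = [0x4a, 0x8d, 0x8c, 0xbd, 0xaa, 0x05, 0x6f, 0x87]
t1 = [0xaa, 0x8d, 0x05, 0xbd, 0x6f, 0x05, 0x87, 0x87]
t2 = [0xaa, 0x4a, 0x8d, 0x8d, 0x05, 0x8c, 0xbd, 0xbd]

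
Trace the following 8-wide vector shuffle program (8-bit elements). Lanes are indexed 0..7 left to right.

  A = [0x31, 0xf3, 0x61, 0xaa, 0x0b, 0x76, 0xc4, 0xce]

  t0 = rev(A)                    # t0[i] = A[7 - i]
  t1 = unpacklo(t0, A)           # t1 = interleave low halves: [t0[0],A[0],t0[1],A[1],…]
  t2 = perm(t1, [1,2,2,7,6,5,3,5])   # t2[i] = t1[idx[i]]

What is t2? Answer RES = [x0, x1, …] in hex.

RES = [0x31, 0xc4, 0xc4, 0xaa, 0x0b, 0x61, 0xf3, 0x61]

→ t0 |ce|c4|76|0b|aa|61|f3|31|
→ t1 |ce|31|c4|f3|76|61|0b|aa|
→ t2 |31|c4|c4|aa|0b|61|f3|61|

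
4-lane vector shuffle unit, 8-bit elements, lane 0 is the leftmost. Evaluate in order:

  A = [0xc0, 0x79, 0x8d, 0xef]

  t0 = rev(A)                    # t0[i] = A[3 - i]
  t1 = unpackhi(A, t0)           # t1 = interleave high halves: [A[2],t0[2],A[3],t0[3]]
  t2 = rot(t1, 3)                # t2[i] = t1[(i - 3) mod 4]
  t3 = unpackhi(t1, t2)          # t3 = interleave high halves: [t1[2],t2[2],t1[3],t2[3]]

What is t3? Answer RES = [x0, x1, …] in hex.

RES = [0xef, 0xc0, 0xc0, 0x8d]

  t0: ef 8d 79 c0
  t1: 8d 79 ef c0
  t2: 79 ef c0 8d
  t3: ef c0 c0 8d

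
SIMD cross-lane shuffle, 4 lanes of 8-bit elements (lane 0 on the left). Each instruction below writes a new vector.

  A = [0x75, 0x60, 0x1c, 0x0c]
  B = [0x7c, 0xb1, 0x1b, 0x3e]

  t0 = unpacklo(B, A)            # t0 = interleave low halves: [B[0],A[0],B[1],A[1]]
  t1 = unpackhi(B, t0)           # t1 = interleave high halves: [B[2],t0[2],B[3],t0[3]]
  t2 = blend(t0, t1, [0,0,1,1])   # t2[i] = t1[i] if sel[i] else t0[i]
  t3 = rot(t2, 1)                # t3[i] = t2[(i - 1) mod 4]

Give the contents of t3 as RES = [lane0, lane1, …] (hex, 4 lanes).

RES = [ 0x60  0x7c  0x75  0x3e ]

  t0: 7c 75 b1 60
  t1: 1b b1 3e 60
  t2: 7c 75 3e 60
  t3: 60 7c 75 3e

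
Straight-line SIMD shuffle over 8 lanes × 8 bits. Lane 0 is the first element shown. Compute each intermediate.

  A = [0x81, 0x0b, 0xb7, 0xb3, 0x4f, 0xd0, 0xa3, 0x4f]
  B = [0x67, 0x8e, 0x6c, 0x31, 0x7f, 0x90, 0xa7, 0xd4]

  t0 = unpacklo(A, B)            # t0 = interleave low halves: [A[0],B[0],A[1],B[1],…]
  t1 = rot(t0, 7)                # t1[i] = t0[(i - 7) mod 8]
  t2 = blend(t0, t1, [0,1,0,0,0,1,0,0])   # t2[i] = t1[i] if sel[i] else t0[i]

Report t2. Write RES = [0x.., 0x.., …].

→ t0 |81|67|0b|8e|b7|6c|b3|31|
→ t1 |67|0b|8e|b7|6c|b3|31|81|
→ t2 |81|0b|0b|8e|b7|b3|b3|31|

RES = [0x81, 0x0b, 0x0b, 0x8e, 0xb7, 0xb3, 0xb3, 0x31]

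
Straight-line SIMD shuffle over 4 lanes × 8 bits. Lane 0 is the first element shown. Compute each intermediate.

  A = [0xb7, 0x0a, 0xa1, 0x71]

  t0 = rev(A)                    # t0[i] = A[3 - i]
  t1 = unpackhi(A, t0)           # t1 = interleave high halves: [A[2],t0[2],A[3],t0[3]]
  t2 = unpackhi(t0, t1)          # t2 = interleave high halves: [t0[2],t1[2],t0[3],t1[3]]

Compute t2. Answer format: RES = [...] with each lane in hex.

RES = [ 0x0a  0x71  0xb7  0xb7 ]

  t0: 71 a1 0a b7
  t1: a1 0a 71 b7
  t2: 0a 71 b7 b7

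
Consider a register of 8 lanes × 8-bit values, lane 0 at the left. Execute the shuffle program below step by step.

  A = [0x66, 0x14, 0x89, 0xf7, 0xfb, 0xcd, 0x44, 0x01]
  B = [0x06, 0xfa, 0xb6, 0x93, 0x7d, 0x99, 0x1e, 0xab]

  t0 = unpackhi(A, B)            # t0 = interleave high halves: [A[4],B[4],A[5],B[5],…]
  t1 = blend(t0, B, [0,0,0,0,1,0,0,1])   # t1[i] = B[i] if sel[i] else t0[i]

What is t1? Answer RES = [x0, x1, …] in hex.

t0 = [0xfb, 0x7d, 0xcd, 0x99, 0x44, 0x1e, 0x01, 0xab]
t1 = [0xfb, 0x7d, 0xcd, 0x99, 0x7d, 0x1e, 0x01, 0xab]

RES = [0xfb, 0x7d, 0xcd, 0x99, 0x7d, 0x1e, 0x01, 0xab]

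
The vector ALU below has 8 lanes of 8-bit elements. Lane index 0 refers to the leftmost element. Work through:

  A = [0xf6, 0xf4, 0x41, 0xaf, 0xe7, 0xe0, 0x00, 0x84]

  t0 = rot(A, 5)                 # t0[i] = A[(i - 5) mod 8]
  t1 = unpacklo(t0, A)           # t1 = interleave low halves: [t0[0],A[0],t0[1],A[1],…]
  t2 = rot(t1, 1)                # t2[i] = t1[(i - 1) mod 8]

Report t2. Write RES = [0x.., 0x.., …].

t0 = [0xaf, 0xe7, 0xe0, 0x00, 0x84, 0xf6, 0xf4, 0x41]
t1 = [0xaf, 0xf6, 0xe7, 0xf4, 0xe0, 0x41, 0x00, 0xaf]
t2 = [0xaf, 0xaf, 0xf6, 0xe7, 0xf4, 0xe0, 0x41, 0x00]

RES = [ 0xaf  0xaf  0xf6  0xe7  0xf4  0xe0  0x41  0x00 ]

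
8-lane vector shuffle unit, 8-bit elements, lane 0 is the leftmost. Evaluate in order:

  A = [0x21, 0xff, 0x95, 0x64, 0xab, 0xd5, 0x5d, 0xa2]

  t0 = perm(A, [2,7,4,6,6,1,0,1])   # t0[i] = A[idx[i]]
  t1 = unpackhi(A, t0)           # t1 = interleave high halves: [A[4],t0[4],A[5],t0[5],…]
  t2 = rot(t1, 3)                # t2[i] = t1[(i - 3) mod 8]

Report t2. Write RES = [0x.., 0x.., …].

RES = [ 0x21  0xa2  0xff  0xab  0x5d  0xd5  0xff  0x5d ]

→ t0 |95|a2|ab|5d|5d|ff|21|ff|
→ t1 |ab|5d|d5|ff|5d|21|a2|ff|
→ t2 |21|a2|ff|ab|5d|d5|ff|5d|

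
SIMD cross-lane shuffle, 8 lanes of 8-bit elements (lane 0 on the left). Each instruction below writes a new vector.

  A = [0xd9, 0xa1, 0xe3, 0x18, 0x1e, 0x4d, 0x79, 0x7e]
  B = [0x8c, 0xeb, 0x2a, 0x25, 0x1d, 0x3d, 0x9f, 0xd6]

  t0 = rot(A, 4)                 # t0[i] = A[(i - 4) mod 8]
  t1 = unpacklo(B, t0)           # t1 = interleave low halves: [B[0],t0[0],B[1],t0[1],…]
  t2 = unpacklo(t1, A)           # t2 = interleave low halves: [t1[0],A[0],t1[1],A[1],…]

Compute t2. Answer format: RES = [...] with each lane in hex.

  t0: 1e 4d 79 7e d9 a1 e3 18
  t1: 8c 1e eb 4d 2a 79 25 7e
  t2: 8c d9 1e a1 eb e3 4d 18

RES = [ 0x8c  0xd9  0x1e  0xa1  0xeb  0xe3  0x4d  0x18 ]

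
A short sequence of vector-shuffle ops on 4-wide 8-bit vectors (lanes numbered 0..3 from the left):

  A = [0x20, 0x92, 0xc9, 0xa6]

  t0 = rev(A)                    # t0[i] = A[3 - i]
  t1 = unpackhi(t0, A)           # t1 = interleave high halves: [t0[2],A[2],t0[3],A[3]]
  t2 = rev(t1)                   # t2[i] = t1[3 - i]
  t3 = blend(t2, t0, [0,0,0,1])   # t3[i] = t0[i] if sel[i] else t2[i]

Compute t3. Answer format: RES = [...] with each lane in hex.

  t0: a6 c9 92 20
  t1: 92 c9 20 a6
  t2: a6 20 c9 92
  t3: a6 20 c9 20

RES = [ 0xa6  0x20  0xc9  0x20 ]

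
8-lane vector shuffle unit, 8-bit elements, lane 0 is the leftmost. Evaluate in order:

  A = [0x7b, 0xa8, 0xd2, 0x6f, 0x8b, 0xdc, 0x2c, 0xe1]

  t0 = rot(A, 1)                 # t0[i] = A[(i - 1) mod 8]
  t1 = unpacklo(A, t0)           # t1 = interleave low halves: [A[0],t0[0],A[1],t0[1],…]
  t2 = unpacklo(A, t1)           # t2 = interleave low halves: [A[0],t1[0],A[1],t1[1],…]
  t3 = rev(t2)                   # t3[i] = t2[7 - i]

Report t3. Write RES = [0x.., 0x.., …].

t0 = [0xe1, 0x7b, 0xa8, 0xd2, 0x6f, 0x8b, 0xdc, 0x2c]
t1 = [0x7b, 0xe1, 0xa8, 0x7b, 0xd2, 0xa8, 0x6f, 0xd2]
t2 = [0x7b, 0x7b, 0xa8, 0xe1, 0xd2, 0xa8, 0x6f, 0x7b]
t3 = [0x7b, 0x6f, 0xa8, 0xd2, 0xe1, 0xa8, 0x7b, 0x7b]

RES = [ 0x7b  0x6f  0xa8  0xd2  0xe1  0xa8  0x7b  0x7b ]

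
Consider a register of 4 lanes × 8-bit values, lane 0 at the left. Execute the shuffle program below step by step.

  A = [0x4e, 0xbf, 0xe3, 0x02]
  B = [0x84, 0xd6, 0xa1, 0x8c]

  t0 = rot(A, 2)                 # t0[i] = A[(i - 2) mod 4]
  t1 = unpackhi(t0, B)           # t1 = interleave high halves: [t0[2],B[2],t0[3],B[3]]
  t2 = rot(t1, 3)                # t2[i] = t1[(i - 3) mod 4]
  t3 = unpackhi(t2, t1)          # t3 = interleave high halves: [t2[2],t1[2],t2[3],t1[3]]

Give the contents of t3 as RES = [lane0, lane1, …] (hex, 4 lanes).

RES = [ 0x8c  0xbf  0x4e  0x8c ]

t0 = [0xe3, 0x02, 0x4e, 0xbf]
t1 = [0x4e, 0xa1, 0xbf, 0x8c]
t2 = [0xa1, 0xbf, 0x8c, 0x4e]
t3 = [0x8c, 0xbf, 0x4e, 0x8c]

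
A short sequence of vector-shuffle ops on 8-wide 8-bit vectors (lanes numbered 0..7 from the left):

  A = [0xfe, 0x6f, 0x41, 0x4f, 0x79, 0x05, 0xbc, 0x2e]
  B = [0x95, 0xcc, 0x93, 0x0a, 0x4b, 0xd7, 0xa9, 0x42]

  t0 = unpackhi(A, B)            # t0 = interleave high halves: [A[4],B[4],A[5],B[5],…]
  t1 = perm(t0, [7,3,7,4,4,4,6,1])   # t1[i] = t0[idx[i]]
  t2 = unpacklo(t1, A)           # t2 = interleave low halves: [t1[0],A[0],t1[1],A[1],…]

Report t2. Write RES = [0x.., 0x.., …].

RES = [ 0x42  0xfe  0xd7  0x6f  0x42  0x41  0xbc  0x4f ]

t0 = [0x79, 0x4b, 0x05, 0xd7, 0xbc, 0xa9, 0x2e, 0x42]
t1 = [0x42, 0xd7, 0x42, 0xbc, 0xbc, 0xbc, 0x2e, 0x4b]
t2 = [0x42, 0xfe, 0xd7, 0x6f, 0x42, 0x41, 0xbc, 0x4f]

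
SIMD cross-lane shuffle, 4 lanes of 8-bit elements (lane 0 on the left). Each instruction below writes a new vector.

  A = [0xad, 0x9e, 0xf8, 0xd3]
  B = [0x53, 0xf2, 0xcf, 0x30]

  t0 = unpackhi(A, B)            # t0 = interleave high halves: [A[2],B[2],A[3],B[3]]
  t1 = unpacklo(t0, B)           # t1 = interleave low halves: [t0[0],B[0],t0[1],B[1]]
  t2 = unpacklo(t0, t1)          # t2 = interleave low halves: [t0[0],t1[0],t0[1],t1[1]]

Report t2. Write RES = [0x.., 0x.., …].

RES = [ 0xf8  0xf8  0xcf  0x53 ]

t0 = [0xf8, 0xcf, 0xd3, 0x30]
t1 = [0xf8, 0x53, 0xcf, 0xf2]
t2 = [0xf8, 0xf8, 0xcf, 0x53]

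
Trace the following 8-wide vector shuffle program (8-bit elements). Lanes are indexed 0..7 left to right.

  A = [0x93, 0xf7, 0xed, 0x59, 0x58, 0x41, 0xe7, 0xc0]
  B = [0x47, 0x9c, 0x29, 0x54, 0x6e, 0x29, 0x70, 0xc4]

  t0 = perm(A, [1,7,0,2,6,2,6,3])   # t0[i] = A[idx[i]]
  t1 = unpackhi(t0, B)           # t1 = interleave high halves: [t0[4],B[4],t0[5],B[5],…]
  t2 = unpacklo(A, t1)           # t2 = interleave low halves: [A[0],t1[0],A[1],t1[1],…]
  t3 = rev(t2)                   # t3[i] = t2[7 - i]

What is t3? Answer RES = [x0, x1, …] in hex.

t0 = [0xf7, 0xc0, 0x93, 0xed, 0xe7, 0xed, 0xe7, 0x59]
t1 = [0xe7, 0x6e, 0xed, 0x29, 0xe7, 0x70, 0x59, 0xc4]
t2 = [0x93, 0xe7, 0xf7, 0x6e, 0xed, 0xed, 0x59, 0x29]
t3 = [0x29, 0x59, 0xed, 0xed, 0x6e, 0xf7, 0xe7, 0x93]

RES = [ 0x29  0x59  0xed  0xed  0x6e  0xf7  0xe7  0x93 ]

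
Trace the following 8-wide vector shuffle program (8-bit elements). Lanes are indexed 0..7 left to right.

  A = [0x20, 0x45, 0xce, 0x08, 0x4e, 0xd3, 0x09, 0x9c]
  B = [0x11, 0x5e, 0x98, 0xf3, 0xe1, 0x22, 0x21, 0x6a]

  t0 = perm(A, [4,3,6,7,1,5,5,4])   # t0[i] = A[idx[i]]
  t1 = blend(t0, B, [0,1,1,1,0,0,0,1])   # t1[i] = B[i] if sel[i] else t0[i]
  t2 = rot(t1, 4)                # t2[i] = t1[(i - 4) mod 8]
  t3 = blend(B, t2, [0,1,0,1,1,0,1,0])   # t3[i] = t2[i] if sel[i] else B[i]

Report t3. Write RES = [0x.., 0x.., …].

RES = [ 0x11  0xd3  0x98  0x6a  0x4e  0x22  0x98  0x6a ]

→ t0 |4e|08|09|9c|45|d3|d3|4e|
→ t1 |4e|5e|98|f3|45|d3|d3|6a|
→ t2 |45|d3|d3|6a|4e|5e|98|f3|
→ t3 |11|d3|98|6a|4e|22|98|6a|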